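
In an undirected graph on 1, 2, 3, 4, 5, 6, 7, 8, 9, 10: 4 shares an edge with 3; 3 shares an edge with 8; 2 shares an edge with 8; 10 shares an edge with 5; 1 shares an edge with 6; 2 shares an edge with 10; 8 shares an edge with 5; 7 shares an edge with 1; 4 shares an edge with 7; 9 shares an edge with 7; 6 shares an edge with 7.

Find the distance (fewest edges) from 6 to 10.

6

Distance 0: 6.
Distance 1: 1, 7.
Distance 2: 4, 9.
Distance 3: 3.
Distance 4: 8.
Distance 5: 2, 5.
Distance 6: 10 — contains 10.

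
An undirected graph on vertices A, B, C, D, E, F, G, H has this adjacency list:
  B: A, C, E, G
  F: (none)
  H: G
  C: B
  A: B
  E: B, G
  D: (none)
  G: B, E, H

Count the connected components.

From A: component {A, B, C, E, G, H}.
From D: component {D}.
From F: component {F}.
That's 3 components.

3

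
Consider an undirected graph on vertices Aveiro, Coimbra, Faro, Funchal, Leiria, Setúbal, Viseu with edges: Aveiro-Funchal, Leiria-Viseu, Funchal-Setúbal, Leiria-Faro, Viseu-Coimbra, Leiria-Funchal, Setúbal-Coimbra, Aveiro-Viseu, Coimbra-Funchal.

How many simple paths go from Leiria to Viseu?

4

Leiria–Funchal–Aveiro–Viseu
Leiria–Funchal–Coimbra–Viseu
Leiria–Funchal–Setúbal–Coimbra–Viseu
Leiria–Viseu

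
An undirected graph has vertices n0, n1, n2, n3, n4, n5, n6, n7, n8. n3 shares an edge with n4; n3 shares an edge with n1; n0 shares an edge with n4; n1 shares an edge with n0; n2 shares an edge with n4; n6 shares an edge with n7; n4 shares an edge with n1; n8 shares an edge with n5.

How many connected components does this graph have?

From n0: component {n0, n1, n2, n3, n4}.
From n5: component {n5, n8}.
From n6: component {n6, n7}.
That's 3 components.

3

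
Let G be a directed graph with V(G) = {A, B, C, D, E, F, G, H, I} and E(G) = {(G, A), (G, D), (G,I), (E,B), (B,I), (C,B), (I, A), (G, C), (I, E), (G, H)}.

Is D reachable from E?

Explore from E.
Distance 1: reach B.
Distance 2: reach I.
Distance 3: reach A.
The search from E is exhausted; no directed path reaches D.

No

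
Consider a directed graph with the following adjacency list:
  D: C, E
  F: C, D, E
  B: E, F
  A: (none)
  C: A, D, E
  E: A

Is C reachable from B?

Explore from B.
Distance 1: reach E, F.
Distance 2: reach A, C, D.
Found C.

Yes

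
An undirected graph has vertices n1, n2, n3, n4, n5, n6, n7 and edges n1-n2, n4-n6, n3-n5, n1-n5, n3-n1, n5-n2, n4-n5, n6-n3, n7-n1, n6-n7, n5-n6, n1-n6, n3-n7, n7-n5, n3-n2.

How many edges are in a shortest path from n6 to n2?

Distance 0: n6.
Distance 1: n1, n3, n4, n5, n7.
Distance 2: n2 — contains n2.

2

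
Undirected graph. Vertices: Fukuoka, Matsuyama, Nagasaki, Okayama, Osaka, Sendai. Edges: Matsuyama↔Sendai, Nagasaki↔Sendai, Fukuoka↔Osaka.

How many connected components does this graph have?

From Fukuoka: component {Fukuoka, Osaka}.
From Matsuyama: component {Matsuyama, Nagasaki, Sendai}.
From Okayama: component {Okayama}.
That's 3 components.

3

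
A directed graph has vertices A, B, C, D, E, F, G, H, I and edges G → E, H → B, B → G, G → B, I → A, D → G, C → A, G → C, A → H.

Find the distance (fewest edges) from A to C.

4

Distance 0: A.
Distance 1: H.
Distance 2: B.
Distance 3: G.
Distance 4: C, E — contains C.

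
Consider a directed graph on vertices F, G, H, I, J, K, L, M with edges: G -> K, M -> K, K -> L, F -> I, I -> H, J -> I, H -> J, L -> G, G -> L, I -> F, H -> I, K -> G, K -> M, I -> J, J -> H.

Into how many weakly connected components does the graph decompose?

2

From F: component {F, H, I, J}.
From G: component {G, K, L, M}.
That's 2 components.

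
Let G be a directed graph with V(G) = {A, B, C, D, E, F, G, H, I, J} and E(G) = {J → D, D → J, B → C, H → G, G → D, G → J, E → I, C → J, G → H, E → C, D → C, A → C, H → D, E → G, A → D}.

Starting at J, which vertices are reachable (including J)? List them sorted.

C, D, J

Start at J.
Its neighbours: D.
Then their neighbours: C.
Nothing further is reachable.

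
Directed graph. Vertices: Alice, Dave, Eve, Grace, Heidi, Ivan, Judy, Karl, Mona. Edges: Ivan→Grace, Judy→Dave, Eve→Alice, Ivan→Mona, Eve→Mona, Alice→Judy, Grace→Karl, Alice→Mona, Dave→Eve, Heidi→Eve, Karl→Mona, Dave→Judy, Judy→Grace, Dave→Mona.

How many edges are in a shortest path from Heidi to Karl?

5

Distance 0: Heidi.
Distance 1: Eve.
Distance 2: Alice, Mona.
Distance 3: Judy.
Distance 4: Dave, Grace.
Distance 5: Karl — contains Karl.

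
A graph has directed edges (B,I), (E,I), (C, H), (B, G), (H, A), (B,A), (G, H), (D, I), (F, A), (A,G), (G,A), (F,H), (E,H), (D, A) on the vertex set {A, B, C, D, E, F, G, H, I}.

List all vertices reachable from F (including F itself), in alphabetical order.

A, F, G, H

Start at F.
Its neighbours: A, H.
Then their neighbours: G.
Nothing further is reachable.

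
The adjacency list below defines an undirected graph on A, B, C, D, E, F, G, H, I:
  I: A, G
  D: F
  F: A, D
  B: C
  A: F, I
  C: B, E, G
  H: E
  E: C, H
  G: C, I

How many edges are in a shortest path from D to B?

6

Distance 0: D.
Distance 1: F.
Distance 2: A.
Distance 3: I.
Distance 4: G.
Distance 5: C.
Distance 6: B, E — contains B.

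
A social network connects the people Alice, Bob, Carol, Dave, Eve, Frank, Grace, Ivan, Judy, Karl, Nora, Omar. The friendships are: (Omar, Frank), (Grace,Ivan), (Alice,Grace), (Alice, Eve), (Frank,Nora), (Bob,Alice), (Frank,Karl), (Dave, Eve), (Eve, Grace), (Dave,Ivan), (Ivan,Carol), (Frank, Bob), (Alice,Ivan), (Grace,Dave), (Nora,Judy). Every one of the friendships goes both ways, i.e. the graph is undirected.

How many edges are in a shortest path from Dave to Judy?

Distance 0: Dave.
Distance 1: Eve, Grace, Ivan.
Distance 2: Alice, Carol.
Distance 3: Bob.
Distance 4: Frank.
Distance 5: Karl, Nora, Omar.
Distance 6: Judy — contains Judy.

6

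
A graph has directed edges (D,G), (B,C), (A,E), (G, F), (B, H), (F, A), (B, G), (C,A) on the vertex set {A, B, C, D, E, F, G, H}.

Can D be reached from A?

No

Explore from A.
Distance 1: reach E.
The search from A is exhausted; no directed path reaches D.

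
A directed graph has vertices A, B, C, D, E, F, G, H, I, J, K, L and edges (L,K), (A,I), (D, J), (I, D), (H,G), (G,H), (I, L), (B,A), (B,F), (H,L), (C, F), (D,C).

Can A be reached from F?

No

F has no outgoing edges, so nothing is reachable from it.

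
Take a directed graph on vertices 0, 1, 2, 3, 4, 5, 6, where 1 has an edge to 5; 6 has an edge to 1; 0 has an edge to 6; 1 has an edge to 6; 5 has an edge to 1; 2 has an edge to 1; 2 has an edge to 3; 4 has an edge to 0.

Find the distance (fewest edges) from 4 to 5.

Distance 0: 4.
Distance 1: 0.
Distance 2: 6.
Distance 3: 1.
Distance 4: 5 — contains 5.

4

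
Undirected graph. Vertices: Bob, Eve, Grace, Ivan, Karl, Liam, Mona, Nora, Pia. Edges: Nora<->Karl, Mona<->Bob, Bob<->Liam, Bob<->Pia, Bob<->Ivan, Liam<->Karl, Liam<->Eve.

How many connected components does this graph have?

2

From Bob: component {Bob, Eve, Ivan, Karl, Liam, Mona, Nora, Pia}.
From Grace: component {Grace}.
That's 2 components.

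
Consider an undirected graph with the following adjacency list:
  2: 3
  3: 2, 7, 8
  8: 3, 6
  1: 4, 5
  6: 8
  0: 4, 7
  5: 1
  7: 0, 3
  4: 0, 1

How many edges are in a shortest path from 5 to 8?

6

Distance 0: 5.
Distance 1: 1.
Distance 2: 4.
Distance 3: 0.
Distance 4: 7.
Distance 5: 3.
Distance 6: 2, 8 — contains 8.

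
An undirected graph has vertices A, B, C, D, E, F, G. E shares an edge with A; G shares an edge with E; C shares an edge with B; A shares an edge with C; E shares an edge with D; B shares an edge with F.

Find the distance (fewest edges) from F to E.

Distance 0: F.
Distance 1: B.
Distance 2: C.
Distance 3: A.
Distance 4: E — contains E.

4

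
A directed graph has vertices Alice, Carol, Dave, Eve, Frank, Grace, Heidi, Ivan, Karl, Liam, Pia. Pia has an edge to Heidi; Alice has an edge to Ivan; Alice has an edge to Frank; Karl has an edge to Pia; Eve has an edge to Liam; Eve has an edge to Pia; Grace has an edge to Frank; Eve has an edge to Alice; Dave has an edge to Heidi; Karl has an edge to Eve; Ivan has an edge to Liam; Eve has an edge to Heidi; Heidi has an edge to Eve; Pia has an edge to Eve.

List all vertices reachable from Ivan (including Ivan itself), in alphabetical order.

Start at Ivan.
Its neighbours: Liam.
Nothing further is reachable.

Ivan, Liam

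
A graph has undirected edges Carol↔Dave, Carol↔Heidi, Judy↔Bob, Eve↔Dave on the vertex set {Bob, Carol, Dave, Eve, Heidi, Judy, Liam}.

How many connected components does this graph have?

From Bob: component {Bob, Judy}.
From Carol: component {Carol, Dave, Eve, Heidi}.
From Liam: component {Liam}.
That's 3 components.

3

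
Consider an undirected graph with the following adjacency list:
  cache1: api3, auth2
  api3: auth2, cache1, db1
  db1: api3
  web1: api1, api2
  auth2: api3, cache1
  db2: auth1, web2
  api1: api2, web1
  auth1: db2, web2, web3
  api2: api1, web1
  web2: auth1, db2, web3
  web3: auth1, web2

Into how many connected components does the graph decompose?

3

From api1: component {api1, api2, web1}.
From api3: component {api3, auth2, cache1, db1}.
From auth1: component {auth1, db2, web2, web3}.
That's 3 components.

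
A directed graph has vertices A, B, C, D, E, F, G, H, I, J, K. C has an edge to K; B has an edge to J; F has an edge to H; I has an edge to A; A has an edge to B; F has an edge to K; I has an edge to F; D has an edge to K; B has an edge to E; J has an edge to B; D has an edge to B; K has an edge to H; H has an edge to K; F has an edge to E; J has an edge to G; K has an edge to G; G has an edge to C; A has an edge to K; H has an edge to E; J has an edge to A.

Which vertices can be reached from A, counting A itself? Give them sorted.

A, B, C, E, G, H, J, K

Start at A.
Its neighbours: B, K.
Then their neighbours: E, G, H, J.
Then next layer: C.
Nothing further is reachable.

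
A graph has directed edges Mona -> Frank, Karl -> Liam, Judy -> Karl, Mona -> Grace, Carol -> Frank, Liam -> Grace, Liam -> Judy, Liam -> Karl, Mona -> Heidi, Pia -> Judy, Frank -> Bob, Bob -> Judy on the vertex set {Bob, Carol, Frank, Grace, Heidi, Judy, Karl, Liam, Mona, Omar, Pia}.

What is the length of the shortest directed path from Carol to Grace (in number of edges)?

Distance 0: Carol.
Distance 1: Frank.
Distance 2: Bob.
Distance 3: Judy.
Distance 4: Karl.
Distance 5: Liam.
Distance 6: Grace — contains Grace.

6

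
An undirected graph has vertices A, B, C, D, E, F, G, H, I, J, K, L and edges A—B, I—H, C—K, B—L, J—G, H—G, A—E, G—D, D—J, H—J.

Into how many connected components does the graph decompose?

4

From A: component {A, B, E, L}.
From C: component {C, K}.
From D: component {D, G, H, I, J}.
From F: component {F}.
That's 4 components.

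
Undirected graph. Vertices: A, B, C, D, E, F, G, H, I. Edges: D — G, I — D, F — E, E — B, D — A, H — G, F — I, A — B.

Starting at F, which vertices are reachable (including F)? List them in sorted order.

A, B, D, E, F, G, H, I

Start at F.
Its neighbours: E, I.
Then their neighbours: B, D.
Then next layer: A, G.
Then next layer: H.
Nothing further is reachable.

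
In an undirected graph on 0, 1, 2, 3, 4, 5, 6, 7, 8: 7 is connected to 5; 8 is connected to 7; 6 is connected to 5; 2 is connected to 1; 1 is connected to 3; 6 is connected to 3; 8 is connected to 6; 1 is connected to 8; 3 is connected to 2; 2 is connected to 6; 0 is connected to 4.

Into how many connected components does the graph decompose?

2

From 0: component {0, 4}.
From 1: component {1, 2, 3, 5, 6, 7, 8}.
That's 2 components.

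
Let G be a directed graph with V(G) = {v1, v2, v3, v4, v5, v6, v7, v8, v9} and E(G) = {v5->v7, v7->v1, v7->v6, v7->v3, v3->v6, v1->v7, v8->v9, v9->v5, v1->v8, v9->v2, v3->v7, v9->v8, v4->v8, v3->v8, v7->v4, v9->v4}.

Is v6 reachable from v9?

Explore from v9.
Distance 1: reach v2, v4, v5, v8.
Distance 2: reach v7.
Distance 3: reach v1, v3, v6.
Found v6.

Yes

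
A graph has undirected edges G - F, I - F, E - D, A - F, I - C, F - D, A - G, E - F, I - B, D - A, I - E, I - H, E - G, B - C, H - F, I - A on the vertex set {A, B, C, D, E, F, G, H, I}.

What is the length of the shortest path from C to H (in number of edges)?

2

Distance 0: C.
Distance 1: B, I.
Distance 2: A, E, F, H — contains H.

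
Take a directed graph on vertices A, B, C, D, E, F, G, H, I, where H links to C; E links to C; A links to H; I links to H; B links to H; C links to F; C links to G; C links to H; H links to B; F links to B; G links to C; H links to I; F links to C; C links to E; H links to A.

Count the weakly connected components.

2

From A: component {A, B, C, E, F, G, H, I}.
From D: component {D}.
That's 2 components.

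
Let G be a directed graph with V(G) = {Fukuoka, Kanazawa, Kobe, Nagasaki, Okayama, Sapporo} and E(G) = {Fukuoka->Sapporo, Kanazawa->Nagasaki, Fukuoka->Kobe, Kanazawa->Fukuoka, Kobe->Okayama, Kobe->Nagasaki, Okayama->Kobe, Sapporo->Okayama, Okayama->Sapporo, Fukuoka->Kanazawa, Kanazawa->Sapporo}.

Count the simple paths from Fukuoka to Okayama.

3

Fukuoka→Kanazawa→Sapporo→Okayama
Fukuoka→Kobe→Okayama
Fukuoka→Sapporo→Okayama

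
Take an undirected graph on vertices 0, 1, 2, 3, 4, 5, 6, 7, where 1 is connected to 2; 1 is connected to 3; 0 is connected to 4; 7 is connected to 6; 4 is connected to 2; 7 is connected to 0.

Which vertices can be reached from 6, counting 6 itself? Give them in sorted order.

Start at 6.
Its neighbours: 7.
Then their neighbours: 0.
Then next layer: 4.
Then next layer: 2.
Then next layer: 1.
Then next layer: 3.
Nothing further is reachable.

0, 1, 2, 3, 4, 6, 7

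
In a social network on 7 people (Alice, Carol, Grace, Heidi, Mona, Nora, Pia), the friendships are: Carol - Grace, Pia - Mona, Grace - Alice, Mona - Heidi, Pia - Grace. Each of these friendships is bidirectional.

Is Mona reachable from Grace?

Yes

Explore from Grace.
Distance 1: reach Alice, Carol, Pia.
Distance 2: reach Mona.
Found Mona.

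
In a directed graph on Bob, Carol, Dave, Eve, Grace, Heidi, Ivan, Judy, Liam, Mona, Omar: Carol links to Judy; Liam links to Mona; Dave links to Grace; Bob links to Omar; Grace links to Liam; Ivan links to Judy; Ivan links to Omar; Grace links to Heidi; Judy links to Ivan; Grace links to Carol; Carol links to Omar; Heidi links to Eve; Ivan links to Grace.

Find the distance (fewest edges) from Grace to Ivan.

Distance 0: Grace.
Distance 1: Carol, Heidi, Liam.
Distance 2: Eve, Judy, Mona, Omar.
Distance 3: Ivan — contains Ivan.

3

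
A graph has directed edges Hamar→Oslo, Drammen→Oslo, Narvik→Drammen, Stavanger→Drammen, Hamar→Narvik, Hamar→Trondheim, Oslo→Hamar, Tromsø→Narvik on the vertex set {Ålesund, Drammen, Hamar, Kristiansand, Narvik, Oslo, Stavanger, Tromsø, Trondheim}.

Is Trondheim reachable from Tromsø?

Explore from Tromsø.
Distance 1: reach Narvik.
Distance 2: reach Drammen.
Distance 3: reach Oslo.
Distance 4: reach Hamar.
Distance 5: reach Trondheim.
Found Trondheim.

Yes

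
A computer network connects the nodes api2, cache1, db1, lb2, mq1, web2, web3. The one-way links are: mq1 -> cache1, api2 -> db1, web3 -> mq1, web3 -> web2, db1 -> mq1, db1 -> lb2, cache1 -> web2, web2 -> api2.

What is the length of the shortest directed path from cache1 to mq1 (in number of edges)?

Distance 0: cache1.
Distance 1: web2.
Distance 2: api2.
Distance 3: db1.
Distance 4: lb2, mq1 — contains mq1.

4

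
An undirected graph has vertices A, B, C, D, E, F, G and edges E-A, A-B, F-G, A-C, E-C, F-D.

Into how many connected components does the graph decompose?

2

From A: component {A, B, C, E}.
From D: component {D, F, G}.
That's 2 components.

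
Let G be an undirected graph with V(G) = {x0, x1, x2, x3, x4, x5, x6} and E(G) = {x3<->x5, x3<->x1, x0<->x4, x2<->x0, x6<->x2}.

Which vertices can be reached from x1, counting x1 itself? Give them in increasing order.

Start at x1.
Its neighbours: x3.
Then their neighbours: x5.
Nothing further is reachable.

x1, x3, x5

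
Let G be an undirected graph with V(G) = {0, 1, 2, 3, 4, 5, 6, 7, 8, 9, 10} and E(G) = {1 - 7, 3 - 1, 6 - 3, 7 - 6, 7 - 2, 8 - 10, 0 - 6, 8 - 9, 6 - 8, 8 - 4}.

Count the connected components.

From 0: component {0, 1, 2, 3, 4, 6, 7, 8, 9, 10}.
From 5: component {5}.
That's 2 components.

2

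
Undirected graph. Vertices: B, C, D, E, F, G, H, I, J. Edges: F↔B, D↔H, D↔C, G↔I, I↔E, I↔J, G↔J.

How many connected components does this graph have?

From B: component {B, F}.
From C: component {C, D, H}.
From E: component {E, G, I, J}.
That's 3 components.

3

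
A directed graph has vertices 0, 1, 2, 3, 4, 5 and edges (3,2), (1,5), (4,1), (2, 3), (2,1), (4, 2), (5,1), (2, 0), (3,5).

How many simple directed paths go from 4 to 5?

3

4→1→5
4→2→1→5
4→2→3→5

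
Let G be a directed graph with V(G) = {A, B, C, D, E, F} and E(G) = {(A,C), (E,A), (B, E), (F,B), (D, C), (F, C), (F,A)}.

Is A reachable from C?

C has no outgoing edges, so nothing is reachable from it.

No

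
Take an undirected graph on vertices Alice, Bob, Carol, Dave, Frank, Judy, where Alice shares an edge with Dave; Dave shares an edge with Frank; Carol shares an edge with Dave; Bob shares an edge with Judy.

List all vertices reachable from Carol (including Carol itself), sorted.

Start at Carol.
Its neighbours: Dave.
Then their neighbours: Alice, Frank.
Nothing further is reachable.

Alice, Carol, Dave, Frank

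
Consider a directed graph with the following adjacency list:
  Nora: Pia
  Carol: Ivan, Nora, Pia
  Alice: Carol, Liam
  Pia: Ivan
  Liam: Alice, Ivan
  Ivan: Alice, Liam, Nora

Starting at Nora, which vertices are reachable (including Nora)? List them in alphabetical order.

Start at Nora.
Its neighbours: Pia.
Then their neighbours: Ivan.
Then next layer: Alice, Liam.
Then next layer: Carol.
Every vertex is now reached.

Alice, Carol, Ivan, Liam, Nora, Pia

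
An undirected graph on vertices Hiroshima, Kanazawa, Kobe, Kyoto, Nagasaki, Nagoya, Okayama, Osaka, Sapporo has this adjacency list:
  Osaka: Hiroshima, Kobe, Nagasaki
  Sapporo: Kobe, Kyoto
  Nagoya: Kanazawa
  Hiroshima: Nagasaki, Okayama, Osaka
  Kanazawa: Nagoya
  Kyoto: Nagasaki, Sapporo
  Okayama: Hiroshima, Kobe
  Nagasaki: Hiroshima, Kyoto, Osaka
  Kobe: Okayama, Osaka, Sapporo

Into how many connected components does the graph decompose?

From Hiroshima: component {Hiroshima, Kobe, Kyoto, Nagasaki, Okayama, Osaka, Sapporo}.
From Kanazawa: component {Kanazawa, Nagoya}.
That's 2 components.

2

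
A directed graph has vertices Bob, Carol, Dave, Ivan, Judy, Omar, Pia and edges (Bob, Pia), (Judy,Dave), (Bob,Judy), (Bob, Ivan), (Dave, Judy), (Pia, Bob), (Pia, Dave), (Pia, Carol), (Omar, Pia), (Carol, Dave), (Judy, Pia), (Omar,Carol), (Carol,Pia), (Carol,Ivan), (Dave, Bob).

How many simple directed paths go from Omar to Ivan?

Omar→Carol→Dave→Bob→Ivan
Omar→Carol→Dave→Judy→Pia→Bob→Ivan
Omar→Carol→Ivan
Omar→Carol→Pia→Bob→Ivan
Omar→Carol→Pia→Dave→Bob→Ivan
Omar→Pia→Bob→Ivan
Omar→Pia→Carol→Dave→Bob→Ivan
Omar→Pia→Carol→Ivan
Omar→Pia→Dave→Bob→Ivan

9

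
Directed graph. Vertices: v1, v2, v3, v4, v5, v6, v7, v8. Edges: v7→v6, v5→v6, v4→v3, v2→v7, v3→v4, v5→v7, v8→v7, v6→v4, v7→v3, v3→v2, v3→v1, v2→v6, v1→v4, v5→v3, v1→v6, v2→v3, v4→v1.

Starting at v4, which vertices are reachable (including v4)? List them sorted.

Start at v4.
Its neighbours: v1, v3.
Then their neighbours: v2, v6.
Then next layer: v7.
Nothing further is reachable.

v1, v2, v3, v4, v6, v7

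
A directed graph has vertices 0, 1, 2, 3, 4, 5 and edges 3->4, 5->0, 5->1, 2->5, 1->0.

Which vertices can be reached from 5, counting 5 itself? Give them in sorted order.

0, 1, 5

Start at 5.
Its neighbours: 0, 1.
Nothing further is reachable.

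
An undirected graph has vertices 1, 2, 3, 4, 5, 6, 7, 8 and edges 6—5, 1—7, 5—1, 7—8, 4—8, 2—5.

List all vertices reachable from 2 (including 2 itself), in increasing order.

1, 2, 4, 5, 6, 7, 8

Start at 2.
Its neighbours: 5.
Then their neighbours: 1, 6.
Then next layer: 7.
Then next layer: 8.
Then next layer: 4.
Nothing further is reachable.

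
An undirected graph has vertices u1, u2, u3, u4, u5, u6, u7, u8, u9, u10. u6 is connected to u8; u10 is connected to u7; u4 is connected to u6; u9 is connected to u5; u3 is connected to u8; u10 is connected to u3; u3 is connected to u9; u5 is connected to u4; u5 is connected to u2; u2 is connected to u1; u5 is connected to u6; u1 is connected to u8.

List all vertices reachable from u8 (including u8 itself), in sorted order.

u1, u2, u3, u4, u5, u6, u7, u8, u9, u10

Start at u8.
Its neighbours: u1, u3, u6.
Then their neighbours: u2, u4, u5, u9, u10.
Then next layer: u7.
Every vertex is now reached.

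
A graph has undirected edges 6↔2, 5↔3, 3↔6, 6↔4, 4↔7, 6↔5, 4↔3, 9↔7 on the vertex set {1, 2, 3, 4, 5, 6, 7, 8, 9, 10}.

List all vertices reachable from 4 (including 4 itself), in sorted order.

2, 3, 4, 5, 6, 7, 9

Start at 4.
Its neighbours: 3, 6, 7.
Then their neighbours: 2, 5, 9.
Nothing further is reachable.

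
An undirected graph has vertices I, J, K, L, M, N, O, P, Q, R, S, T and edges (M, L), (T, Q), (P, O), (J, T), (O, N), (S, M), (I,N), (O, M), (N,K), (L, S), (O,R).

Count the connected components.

From I: component {I, K, L, M, N, O, P, R, S}.
From J: component {J, Q, T}.
That's 2 components.

2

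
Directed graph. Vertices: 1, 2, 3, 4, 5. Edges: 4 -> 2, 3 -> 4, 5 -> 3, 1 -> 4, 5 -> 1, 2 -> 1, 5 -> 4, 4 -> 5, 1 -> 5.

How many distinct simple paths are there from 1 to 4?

3

1→4
1→5→3→4
1→5→4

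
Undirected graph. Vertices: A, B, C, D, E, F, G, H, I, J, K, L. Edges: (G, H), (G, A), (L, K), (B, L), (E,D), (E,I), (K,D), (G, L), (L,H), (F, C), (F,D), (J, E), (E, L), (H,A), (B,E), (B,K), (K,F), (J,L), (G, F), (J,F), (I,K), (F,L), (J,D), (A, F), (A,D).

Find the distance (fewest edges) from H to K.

2

Distance 0: H.
Distance 1: A, G, L.
Distance 2: B, D, E, F, J, K — contains K.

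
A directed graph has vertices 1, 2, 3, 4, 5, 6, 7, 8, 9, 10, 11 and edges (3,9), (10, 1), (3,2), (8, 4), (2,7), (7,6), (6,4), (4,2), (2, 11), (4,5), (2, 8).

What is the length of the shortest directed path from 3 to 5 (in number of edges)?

Distance 0: 3.
Distance 1: 2, 9.
Distance 2: 7, 8, 11.
Distance 3: 4, 6.
Distance 4: 5 — contains 5.

4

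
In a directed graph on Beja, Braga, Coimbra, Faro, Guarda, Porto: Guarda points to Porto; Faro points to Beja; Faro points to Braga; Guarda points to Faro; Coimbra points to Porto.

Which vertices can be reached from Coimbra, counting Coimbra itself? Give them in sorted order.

Coimbra, Porto

Start at Coimbra.
Its neighbours: Porto.
Nothing further is reachable.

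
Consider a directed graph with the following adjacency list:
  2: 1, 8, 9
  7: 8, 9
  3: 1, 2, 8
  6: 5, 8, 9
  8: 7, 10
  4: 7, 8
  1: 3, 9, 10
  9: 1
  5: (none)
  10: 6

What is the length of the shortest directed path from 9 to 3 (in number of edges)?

Distance 0: 9.
Distance 1: 1.
Distance 2: 3, 10 — contains 3.

2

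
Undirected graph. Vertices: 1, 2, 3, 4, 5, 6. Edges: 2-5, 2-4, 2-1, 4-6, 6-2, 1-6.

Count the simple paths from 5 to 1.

5–2–1
5–2–4–6–1
5–2–6–1

3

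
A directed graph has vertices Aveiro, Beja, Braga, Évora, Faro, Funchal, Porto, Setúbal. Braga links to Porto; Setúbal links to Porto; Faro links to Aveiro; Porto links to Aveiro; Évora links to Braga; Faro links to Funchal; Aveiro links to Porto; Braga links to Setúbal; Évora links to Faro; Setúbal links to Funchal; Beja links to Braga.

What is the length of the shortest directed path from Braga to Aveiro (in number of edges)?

Distance 0: Braga.
Distance 1: Porto, Setúbal.
Distance 2: Aveiro, Funchal — contains Aveiro.

2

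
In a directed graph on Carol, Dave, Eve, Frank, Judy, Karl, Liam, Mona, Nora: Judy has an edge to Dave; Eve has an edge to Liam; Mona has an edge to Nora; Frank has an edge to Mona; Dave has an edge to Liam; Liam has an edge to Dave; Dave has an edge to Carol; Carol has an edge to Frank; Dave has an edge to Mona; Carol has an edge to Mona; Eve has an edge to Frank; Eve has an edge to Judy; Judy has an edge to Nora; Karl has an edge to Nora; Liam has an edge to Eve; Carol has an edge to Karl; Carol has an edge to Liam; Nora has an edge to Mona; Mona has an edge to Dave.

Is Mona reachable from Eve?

Yes

Explore from Eve.
Distance 1: reach Frank, Judy, Liam.
Distance 2: reach Dave, Mona, Nora.
Found Mona.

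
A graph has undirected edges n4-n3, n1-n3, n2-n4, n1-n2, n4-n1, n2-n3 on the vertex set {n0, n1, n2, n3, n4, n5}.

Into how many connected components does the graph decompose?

From n0: component {n0}.
From n1: component {n1, n2, n3, n4}.
From n5: component {n5}.
That's 3 components.

3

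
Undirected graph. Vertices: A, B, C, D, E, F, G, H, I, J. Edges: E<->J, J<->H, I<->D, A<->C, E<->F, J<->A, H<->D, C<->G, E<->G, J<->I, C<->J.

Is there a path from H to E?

Explore from H.
Distance 1: reach D, J.
Distance 2: reach A, C, E, I.
Found E.

Yes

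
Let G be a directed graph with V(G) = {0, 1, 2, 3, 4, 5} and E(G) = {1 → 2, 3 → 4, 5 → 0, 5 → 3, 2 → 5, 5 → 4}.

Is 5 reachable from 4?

No

4 has no outgoing edges, so nothing is reachable from it.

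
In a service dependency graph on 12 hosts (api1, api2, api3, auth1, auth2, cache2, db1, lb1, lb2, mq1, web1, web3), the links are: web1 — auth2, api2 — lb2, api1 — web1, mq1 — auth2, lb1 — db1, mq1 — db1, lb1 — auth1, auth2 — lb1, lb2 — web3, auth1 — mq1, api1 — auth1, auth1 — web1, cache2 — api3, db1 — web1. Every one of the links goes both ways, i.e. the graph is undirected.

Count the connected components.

From api1: component {api1, auth1, auth2, db1, lb1, mq1, web1}.
From api2: component {api2, lb2, web3}.
From api3: component {api3, cache2}.
That's 3 components.

3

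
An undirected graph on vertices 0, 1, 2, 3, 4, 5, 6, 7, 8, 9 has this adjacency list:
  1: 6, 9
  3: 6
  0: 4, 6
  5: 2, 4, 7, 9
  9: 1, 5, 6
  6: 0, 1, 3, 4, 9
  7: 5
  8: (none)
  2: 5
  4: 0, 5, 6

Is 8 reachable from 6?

No

Explore from 6.
Distance 1: reach 0, 1, 3, 4, 9.
Distance 2: reach 5.
Distance 3: reach 2, 7.
The search is exhausted without reaching 8; it lies in a different component.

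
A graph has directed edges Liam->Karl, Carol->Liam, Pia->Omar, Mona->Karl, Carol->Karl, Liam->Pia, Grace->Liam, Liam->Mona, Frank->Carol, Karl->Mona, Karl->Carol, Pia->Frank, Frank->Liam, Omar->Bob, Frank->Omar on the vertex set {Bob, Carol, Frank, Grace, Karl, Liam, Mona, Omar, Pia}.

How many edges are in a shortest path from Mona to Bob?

6

Distance 0: Mona.
Distance 1: Karl.
Distance 2: Carol.
Distance 3: Liam.
Distance 4: Pia.
Distance 5: Frank, Omar.
Distance 6: Bob — contains Bob.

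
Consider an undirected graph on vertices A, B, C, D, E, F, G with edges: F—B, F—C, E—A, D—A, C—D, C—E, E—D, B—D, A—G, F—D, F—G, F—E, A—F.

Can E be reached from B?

Explore from B.
Distance 1: reach D, F.
Distance 2: reach A, C, E, G.
Found E.

Yes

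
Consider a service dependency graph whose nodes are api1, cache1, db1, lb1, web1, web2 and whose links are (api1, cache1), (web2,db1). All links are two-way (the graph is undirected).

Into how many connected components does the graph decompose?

From api1: component {api1, cache1}.
From db1: component {db1, web2}.
From lb1: component {lb1}.
From web1: component {web1}.
That's 4 components.

4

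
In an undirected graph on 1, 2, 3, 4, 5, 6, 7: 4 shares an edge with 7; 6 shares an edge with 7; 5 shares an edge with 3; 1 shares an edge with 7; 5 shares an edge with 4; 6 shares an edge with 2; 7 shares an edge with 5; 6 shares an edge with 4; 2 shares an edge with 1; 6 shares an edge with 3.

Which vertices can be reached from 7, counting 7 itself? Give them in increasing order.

1, 2, 3, 4, 5, 6, 7

Start at 7.
Its neighbours: 1, 4, 5, 6.
Then their neighbours: 2, 3.
Every vertex is now reached.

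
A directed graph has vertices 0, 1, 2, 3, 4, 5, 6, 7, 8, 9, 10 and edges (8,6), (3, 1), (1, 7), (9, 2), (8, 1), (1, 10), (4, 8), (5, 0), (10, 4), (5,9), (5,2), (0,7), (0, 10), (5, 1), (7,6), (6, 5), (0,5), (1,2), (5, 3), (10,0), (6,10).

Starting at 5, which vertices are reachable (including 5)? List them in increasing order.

0, 1, 2, 3, 4, 5, 6, 7, 8, 9, 10

Start at 5.
Its neighbours: 0, 1, 2, 3, 9.
Then their neighbours: 7, 10.
Then next layer: 4, 6.
Then next layer: 8.
Every vertex is now reached.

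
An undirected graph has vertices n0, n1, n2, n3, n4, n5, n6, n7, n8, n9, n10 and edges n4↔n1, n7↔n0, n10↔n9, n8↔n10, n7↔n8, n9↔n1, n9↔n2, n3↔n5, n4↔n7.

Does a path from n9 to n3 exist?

No

Explore from n9.
Distance 1: reach n1, n2, n10.
Distance 2: reach n4, n8.
Distance 3: reach n7.
Distance 4: reach n0.
The search is exhausted without reaching n3; it lies in a different component.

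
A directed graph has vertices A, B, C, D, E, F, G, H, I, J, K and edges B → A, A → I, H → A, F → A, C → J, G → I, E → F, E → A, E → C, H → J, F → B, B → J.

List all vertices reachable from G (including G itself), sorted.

Start at G.
Its neighbours: I.
Nothing further is reachable.

G, I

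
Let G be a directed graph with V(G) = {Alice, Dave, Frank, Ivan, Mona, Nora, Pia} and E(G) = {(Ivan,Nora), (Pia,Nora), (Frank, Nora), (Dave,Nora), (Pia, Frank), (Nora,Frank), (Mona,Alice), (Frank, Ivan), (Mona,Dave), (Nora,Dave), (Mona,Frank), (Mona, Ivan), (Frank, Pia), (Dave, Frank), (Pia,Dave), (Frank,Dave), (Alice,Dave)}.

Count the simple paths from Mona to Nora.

Mona→Alice→Dave→Frank→Ivan→Nora
Mona→Alice→Dave→Frank→Nora
Mona→Alice→Dave→Frank→Pia→Nora
Mona→Alice→Dave→Nora
Mona→Dave→Frank→Ivan→Nora
Mona→Dave→Frank→Nora
Mona→Dave→Frank→Pia→Nora
Mona→Dave→Nora
Mona→Frank→Dave→Nora
Mona→Frank→Ivan→Nora
Mona→Frank→Nora
Mona→Frank→Pia→Dave→Nora
Mona→Frank→Pia→Nora
Mona→Ivan→Nora

14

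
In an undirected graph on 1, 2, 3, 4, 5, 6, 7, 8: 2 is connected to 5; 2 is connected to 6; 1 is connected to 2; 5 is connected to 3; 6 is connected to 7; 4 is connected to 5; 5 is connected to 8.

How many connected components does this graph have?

1

From 1: component {1, 2, 3, 4, 5, 6, 7, 8}.
That's 1 component.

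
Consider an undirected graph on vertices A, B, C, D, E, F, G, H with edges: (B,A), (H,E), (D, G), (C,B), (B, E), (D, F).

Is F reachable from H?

No

Explore from H.
Distance 1: reach E.
Distance 2: reach B.
Distance 3: reach A, C.
The search is exhausted without reaching F; it lies in a different component.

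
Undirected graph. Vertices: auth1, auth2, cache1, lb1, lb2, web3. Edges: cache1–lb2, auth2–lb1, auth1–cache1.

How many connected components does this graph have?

3

From auth1: component {auth1, cache1, lb2}.
From auth2: component {auth2, lb1}.
From web3: component {web3}.
That's 3 components.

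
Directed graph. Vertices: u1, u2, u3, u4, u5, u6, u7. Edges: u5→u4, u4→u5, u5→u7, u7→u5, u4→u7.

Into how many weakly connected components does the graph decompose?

From u1: component {u1}.
From u2: component {u2}.
From u3: component {u3}.
From u4: component {u4, u5, u7}.
From u6: component {u6}.
That's 5 components.

5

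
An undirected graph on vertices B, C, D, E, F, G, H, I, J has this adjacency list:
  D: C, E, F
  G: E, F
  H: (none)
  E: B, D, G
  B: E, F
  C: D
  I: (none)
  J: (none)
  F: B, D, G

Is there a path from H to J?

H has no edges, so nothing is reachable from it.

No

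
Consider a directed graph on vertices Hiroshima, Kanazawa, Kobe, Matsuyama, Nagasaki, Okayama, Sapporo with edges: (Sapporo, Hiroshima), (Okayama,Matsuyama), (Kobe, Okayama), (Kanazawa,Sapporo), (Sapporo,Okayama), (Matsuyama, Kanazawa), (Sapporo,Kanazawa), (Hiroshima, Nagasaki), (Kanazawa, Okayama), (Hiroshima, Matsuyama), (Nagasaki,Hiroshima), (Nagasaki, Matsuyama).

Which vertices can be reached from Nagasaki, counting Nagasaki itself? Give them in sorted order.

Start at Nagasaki.
Its neighbours: Hiroshima, Matsuyama.
Then their neighbours: Kanazawa.
Then next layer: Okayama, Sapporo.
Nothing further is reachable.

Hiroshima, Kanazawa, Matsuyama, Nagasaki, Okayama, Sapporo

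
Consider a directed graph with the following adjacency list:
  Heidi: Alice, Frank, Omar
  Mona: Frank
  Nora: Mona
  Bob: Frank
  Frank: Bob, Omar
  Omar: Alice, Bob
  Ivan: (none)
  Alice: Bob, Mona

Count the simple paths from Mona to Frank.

Mona→Frank

1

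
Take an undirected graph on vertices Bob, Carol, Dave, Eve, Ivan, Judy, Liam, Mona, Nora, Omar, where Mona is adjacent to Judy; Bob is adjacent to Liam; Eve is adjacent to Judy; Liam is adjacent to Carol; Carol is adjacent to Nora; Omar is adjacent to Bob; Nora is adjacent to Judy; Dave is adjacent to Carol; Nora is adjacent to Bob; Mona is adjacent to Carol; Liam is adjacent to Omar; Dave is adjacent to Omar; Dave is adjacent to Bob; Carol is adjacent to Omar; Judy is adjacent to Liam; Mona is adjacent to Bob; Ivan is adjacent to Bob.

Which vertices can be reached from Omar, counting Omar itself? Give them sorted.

Bob, Carol, Dave, Eve, Ivan, Judy, Liam, Mona, Nora, Omar

Start at Omar.
Its neighbours: Bob, Carol, Dave, Liam.
Then their neighbours: Ivan, Judy, Mona, Nora.
Then next layer: Eve.
Every vertex is now reached.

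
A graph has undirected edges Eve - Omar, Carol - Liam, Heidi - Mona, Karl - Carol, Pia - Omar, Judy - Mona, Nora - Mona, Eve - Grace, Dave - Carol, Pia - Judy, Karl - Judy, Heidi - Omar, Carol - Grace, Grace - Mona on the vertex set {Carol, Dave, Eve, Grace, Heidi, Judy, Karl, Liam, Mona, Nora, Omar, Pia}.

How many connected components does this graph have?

1

From Carol: component {Carol, Dave, Eve, Grace, Heidi, Judy, Karl, Liam, Mona, Nora, Omar, Pia}.
That's 1 component.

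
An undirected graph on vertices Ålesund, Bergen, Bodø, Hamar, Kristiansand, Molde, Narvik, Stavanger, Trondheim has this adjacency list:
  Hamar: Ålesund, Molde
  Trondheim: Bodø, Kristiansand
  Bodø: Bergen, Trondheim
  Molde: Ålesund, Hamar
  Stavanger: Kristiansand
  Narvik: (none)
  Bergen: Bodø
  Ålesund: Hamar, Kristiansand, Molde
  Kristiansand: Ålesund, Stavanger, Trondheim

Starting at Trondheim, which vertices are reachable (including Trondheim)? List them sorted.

Ålesund, Bergen, Bodø, Hamar, Kristiansand, Molde, Stavanger, Trondheim

Start at Trondheim.
Its neighbours: Bodø, Kristiansand.
Then their neighbours: Ålesund, Bergen, Stavanger.
Then next layer: Hamar, Molde.
Nothing further is reachable.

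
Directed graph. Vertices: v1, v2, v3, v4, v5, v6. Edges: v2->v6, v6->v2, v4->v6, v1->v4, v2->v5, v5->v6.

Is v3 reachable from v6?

Explore from v6.
Distance 1: reach v2.
Distance 2: reach v5.
The search from v6 is exhausted; no directed path reaches v3.

No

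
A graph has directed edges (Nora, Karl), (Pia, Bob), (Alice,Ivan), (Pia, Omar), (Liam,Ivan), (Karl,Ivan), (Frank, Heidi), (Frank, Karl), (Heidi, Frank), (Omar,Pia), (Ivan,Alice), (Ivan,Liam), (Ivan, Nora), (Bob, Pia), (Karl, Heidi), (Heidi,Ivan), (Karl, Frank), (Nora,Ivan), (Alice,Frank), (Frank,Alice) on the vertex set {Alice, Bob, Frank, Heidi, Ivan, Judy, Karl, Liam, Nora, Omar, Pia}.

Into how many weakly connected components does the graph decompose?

From Alice: component {Alice, Frank, Heidi, Ivan, Karl, Liam, Nora}.
From Bob: component {Bob, Omar, Pia}.
From Judy: component {Judy}.
That's 3 components.

3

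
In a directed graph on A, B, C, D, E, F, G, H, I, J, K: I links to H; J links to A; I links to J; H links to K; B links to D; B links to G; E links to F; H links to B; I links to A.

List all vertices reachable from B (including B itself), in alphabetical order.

B, D, G

Start at B.
Its neighbours: D, G.
Nothing further is reachable.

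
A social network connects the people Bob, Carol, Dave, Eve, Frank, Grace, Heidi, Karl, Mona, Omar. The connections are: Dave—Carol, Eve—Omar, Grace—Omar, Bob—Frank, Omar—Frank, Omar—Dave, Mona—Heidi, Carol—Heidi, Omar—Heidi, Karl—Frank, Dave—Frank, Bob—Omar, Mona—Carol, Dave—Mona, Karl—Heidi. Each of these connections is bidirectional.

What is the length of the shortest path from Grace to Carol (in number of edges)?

Distance 0: Grace.
Distance 1: Omar.
Distance 2: Bob, Dave, Eve, Frank, Heidi.
Distance 3: Carol, Karl, Mona — contains Carol.

3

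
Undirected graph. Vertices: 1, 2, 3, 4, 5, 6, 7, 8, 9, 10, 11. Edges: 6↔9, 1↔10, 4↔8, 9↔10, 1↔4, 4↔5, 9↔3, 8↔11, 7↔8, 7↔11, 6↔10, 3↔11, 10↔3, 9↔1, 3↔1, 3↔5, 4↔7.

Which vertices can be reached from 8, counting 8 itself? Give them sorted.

1, 3, 4, 5, 6, 7, 8, 9, 10, 11

Start at 8.
Its neighbours: 4, 7, 11.
Then their neighbours: 1, 3, 5.
Then next layer: 9, 10.
Then next layer: 6.
Nothing further is reachable.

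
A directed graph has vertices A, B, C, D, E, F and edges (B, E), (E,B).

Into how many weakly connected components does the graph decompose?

From A: component {A}.
From B: component {B, E}.
From C: component {C}.
From D: component {D}.
From F: component {F}.
That's 5 components.

5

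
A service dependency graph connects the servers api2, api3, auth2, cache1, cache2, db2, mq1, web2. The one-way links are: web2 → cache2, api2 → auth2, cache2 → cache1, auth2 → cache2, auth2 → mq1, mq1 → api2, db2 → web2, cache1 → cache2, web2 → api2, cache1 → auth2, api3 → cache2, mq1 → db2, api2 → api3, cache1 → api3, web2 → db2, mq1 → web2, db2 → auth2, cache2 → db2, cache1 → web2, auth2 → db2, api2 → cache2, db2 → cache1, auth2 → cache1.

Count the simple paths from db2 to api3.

db2→auth2→cache1→api3
db2→auth2→cache1→web2→api2→api3
db2→auth2→cache2→cache1→api3
db2→auth2→cache2→cache1→web2→api2→api3
db2→auth2→mq1→api2→api3
db2→auth2→mq1→api2→cache2→cache1→api3
db2→auth2→mq1→web2→api2→api3
db2→auth2→mq1→web2→api2→cache2→cache1→api3
... and 11 more.

19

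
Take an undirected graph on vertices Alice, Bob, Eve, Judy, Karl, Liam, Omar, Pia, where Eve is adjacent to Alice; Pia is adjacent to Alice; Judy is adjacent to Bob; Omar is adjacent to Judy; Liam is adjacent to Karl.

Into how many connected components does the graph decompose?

From Alice: component {Alice, Eve, Pia}.
From Bob: component {Bob, Judy, Omar}.
From Karl: component {Karl, Liam}.
That's 3 components.

3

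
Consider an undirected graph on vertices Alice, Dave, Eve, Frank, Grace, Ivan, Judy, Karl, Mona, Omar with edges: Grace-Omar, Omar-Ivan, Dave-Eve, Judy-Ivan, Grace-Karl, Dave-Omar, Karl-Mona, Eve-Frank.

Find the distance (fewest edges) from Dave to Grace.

2

Distance 0: Dave.
Distance 1: Eve, Omar.
Distance 2: Frank, Grace, Ivan — contains Grace.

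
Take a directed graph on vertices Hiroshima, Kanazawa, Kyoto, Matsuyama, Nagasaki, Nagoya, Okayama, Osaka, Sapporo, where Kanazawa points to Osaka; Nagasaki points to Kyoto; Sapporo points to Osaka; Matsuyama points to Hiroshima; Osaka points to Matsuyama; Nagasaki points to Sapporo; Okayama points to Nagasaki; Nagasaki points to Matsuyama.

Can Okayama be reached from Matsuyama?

Explore from Matsuyama.
Distance 1: reach Hiroshima.
The search from Matsuyama is exhausted; no directed path reaches Okayama.

No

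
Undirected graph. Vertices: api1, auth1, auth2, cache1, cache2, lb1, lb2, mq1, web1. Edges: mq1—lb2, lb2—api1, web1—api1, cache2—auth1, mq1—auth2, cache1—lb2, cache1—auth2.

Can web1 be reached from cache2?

No

Explore from cache2.
Distance 1: reach auth1.
The search is exhausted without reaching web1; it lies in a different component.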